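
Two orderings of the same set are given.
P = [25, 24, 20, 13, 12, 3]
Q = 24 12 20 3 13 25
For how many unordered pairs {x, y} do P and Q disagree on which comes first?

Assign each item its position (1..6) in the first ordering, then rewrite the second ordering as that position sequence:
positions: 25→1, 24→2, 20→3, 13→4, 12→5, 3→6
second ordering as positions: [2, 5, 3, 6, 4, 1]
Discordant pairs = inversions in this position sequence.
2: 1 → 1
5: 3, 4, 1 → 3
3: 1 → 1
6: 4, 1 → 2
4: 1 → 1
1: 0
Total: 1 + 3 + 1 + 2 + 1 + 0 = 8

There are 8 disagreeing pairs.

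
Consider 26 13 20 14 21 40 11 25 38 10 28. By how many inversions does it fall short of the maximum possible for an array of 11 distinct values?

Maximum inversions for 11 distinct elements is C(11, 2) = 11·10/2 = 55.
Current inversions — for each element, count later smaller elements:
26: 7
13: 2
20: 3
14: 2
21: 2
40: 5
11: 1
25: 1
38: 2
10: 0
28: 0
Current total: 7 + 2 + 3 + 2 + 2 + 5 + 1 + 1 + 2 + 0 + 0 = 25
Shortfall: 55 − 25 = 30

30 inversions short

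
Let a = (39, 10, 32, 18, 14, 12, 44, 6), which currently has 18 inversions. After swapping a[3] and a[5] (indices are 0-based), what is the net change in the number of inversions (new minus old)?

-3

Positions 3 and 5 hold 18 and 12; after swapping, the array is [39, 10, 32, 12, 14, 18, 44, 6].
For each element, count later entries that are smaller:
39 → 10, 32, 12, 14, 18, 6 → 6
10 → 6 → 1
32 → 12, 14, 18, 6 → 4
12 → 6 → 1
14 → 6 → 1
18 → 6 → 1
44 → 6 → 1
6 → none → 0
Sum: 6 + 1 + 4 + 1 + 1 + 1 + 1 + 0 = 15
Change: 15 − 18 = -3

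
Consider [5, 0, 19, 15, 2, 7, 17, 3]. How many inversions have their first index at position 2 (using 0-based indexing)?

The element at index 2 is 19.
Elements after it: 15, 2, 7, 17, 3
Those smaller than 19: 15, 2, 7, 17, 3

5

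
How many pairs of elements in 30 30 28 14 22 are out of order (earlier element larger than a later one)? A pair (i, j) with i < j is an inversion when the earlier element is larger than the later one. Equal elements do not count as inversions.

For each element, count later entries that are smaller:
30 → 28, 14, 22 → 3
30 → 28, 14, 22 → 3
28 → 14, 22 → 2
14 → none → 0
22 → none → 0
Sum: 3 + 3 + 2 + 0 + 0 = 8

There are 8 inversions.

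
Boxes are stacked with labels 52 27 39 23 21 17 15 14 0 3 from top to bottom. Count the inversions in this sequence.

For each element, count later entries that are smaller:
52 → 27, 39, 23, 21, 17, 15, 14, 0, 3 → 9
27 → 23, 21, 17, 15, 14, 0, 3 → 7
39 → 23, 21, 17, 15, 14, 0, 3 → 7
23 → 21, 17, 15, 14, 0, 3 → 6
21 → 17, 15, 14, 0, 3 → 5
17 → 15, 14, 0, 3 → 4
15 → 14, 0, 3 → 3
14 → 0, 3 → 2
0 → none → 0
3 → none → 0
Sum: 9 + 7 + 7 + 6 + 5 + 4 + 3 + 2 + 0 + 0 = 43

43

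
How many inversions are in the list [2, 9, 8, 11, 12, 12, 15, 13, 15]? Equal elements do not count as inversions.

For each element, count later entries that are smaller:
2 → none → 0
9 → 8 → 1
8 → none → 0
11 → none → 0
12 → none → 0
12 → none → 0
15 → 13 → 1
13 → none → 0
15 → none → 0
Sum: 0 + 1 + 0 + 0 + 0 + 0 + 1 + 0 + 0 = 2

There are 2 out-of-order pairs.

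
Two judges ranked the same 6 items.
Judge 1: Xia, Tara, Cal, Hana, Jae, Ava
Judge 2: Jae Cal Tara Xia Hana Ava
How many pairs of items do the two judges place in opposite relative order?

Assign each item its position (1..6) in the first ordering, then rewrite the second ordering as that position sequence:
positions: Xia→1, Tara→2, Cal→3, Hana→4, Jae→5, Ava→6
second ordering as positions: [5, 3, 2, 1, 4, 6]
Discordant pairs = inversions in this position sequence.
5: 3, 2, 1, 4 → 4
3: 2, 1 → 2
2: 1 → 1
1: 0
4: 0
6: 0
Total: 4 + 2 + 1 + 0 + 0 + 0 = 7

7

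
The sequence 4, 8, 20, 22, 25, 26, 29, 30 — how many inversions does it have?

0

For each element, count later entries that are smaller:
4 → none → 0
8 → none → 0
20 → none → 0
22 → none → 0
25 → none → 0
26 → none → 0
29 → none → 0
30 → none → 0
Sum: 0 + 0 + 0 + 0 + 0 + 0 + 0 + 0 = 0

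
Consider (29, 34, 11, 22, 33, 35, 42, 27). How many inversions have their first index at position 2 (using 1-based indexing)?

The element at index 2 is 34.
Elements after it: 11, 22, 33, 35, 42, 27
Those smaller than 34: 11, 22, 33, 27

4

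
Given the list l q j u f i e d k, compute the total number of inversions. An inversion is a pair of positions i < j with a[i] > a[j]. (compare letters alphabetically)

26

Sweep left to right; for each value list the smaller values that follow it:
l: 6
q: 6
j: 4
u: 5
f: 2
i: 2
e: 1
d: 0
k: 0
Sum: 6 + 6 + 4 + 5 + 2 + 2 + 1 + 0 + 0 = 26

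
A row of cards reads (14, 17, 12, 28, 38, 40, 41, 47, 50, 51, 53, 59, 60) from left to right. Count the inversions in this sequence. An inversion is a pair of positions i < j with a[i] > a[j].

Element-by-element contributions:
14: 1
17: 1
12: 0
28: 0
38: 0
40: 0
41: 0
47: 0
50: 0
51: 0
53: 0
59: 0
60: 0
Sum: 1 + 1 + 0 + 0 + 0 + 0 + 0 + 0 + 0 + 0 + 0 + 0 + 0 = 2

2 inversions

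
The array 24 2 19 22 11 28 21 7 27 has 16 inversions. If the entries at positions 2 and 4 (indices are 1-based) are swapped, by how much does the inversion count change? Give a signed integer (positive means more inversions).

Positions 2 and 4 hold 2 and 22; after swapping, the array is [24, 22, 19, 2, 11, 28, 21, 7, 27].
Count, for each position, how many later elements it exceeds:
24: 6
22: 5
19: 3
2: 0
11: 1
28: 3
21: 1
7: 0
27: 0
Sum: 6 + 5 + 3 + 0 + 1 + 3 + 1 + 0 + 0 = 19
Change: 19 − 16 = +3

+3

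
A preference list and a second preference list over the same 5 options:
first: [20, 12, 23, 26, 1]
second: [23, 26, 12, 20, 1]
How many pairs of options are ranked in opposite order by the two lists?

5

Assign each item its position (1..5) in the first ordering, then rewrite the second ordering as that position sequence:
positions: 20→1, 12→2, 23→3, 26→4, 1→5
second ordering as positions: [3, 4, 2, 1, 5]
Discordant pairs = inversions in this position sequence.
3: 2, 1 → 2
4: 2, 1 → 2
2: 1 → 1
1: 0
5: 0
Total: 2 + 2 + 1 + 0 + 0 = 5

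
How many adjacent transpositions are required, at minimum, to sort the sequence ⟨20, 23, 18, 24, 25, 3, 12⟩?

12 swaps

Minimum adjacent swaps = number of inversions (each swap of adjacent out-of-order elements removes one inversion and no swap can remove more).
Count inversions — for each element, later elements that are smaller:
20: 18, 3, 12 → 3
23: 18, 3, 12 → 3
18: 3, 12 → 2
24: 3, 12 → 2
25: 3, 12 → 2
3: none → 0
12: none → 0
Total inversions: 3 + 3 + 2 + 2 + 2 + 0 + 0 = 12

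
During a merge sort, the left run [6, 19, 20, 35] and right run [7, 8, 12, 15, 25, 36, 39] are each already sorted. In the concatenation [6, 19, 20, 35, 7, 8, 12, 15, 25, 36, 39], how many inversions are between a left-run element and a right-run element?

Count, for every r in R, how many entries of L exceed r:
r = 7: 19, 20, 35 → 3
r = 8: 19, 20, 35 → 3
r = 12: 19, 20, 35 → 3
r = 15: 19, 20, 35 → 3
r = 25: 35 → 1
r = 36: none → 0
r = 39: none → 0
Cross-inversions: 3 + 3 + 3 + 3 + 1 + 0 + 0 = 13

There are 13 cross-inversions.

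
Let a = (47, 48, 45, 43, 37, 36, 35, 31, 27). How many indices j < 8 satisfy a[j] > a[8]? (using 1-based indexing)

7

The element at index 8 is 31.
Elements before it: 47, 48, 45, 43, 37, 36, 35
Those larger than 31: 47, 48, 45, 43, 37, 36, 35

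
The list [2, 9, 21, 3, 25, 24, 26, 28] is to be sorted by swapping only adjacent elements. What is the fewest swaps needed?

3 swaps

The minimum number of adjacent swaps to sort an array equals its inversion count, since every such swap removes exactly one inversion.
Count inversions — for each element, later elements that are smaller:
2: none → 0
9: 3 → 1
21: 3 → 1
3: none → 0
25: 24 → 1
24: none → 0
26: none → 0
28: none → 0
Total inversions: 0 + 1 + 1 + 0 + 1 + 0 + 0 + 0 = 3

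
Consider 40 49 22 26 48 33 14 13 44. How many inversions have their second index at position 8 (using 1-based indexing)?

7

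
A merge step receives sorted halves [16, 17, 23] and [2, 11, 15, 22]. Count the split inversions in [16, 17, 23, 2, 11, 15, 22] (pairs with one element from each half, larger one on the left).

Take each right-half value and tally the left-half values above it:
r = 2: 16, 17, 23 → 3
r = 11: 16, 17, 23 → 3
r = 15: 16, 17, 23 → 3
r = 22: 23 → 1
Cross-inversions: 3 + 3 + 3 + 1 = 10

Split inversions: 10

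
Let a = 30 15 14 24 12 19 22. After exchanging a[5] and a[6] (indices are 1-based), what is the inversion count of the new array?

13

Positions 5 and 6 hold 12 and 19; after swapping, the array is [30, 15, 14, 24, 19, 12, 22].
Element-by-element contributions:
30: 6
15: 2
14: 1
24: 3
19: 1
12: 0
22: 0
Sum: 6 + 2 + 1 + 3 + 1 + 0 + 0 = 13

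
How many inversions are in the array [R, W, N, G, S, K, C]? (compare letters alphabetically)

For each element, count later entries that are smaller:
R → N, G, K, C → 4
W → N, G, S, K, C → 5
N → G, K, C → 3
G → C → 1
S → K, C → 2
K → C → 1
C → none → 0
Sum: 4 + 5 + 3 + 1 + 2 + 1 + 0 = 16

16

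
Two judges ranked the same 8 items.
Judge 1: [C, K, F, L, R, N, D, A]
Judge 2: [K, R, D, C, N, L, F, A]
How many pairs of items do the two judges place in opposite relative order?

11 discordant pairs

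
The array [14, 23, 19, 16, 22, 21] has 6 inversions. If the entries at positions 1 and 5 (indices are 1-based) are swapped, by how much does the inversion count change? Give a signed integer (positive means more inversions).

Positions 1 and 5 hold 14 and 22; after swapping, the array is [22, 23, 19, 16, 14, 21].
For each element, count later entries that are smaller:
22: 4
23: 4
19: 2
16: 1
14: 0
21: 0
Sum: 4 + 4 + 2 + 1 + 0 + 0 = 11
Change: 11 − 6 = +5

+5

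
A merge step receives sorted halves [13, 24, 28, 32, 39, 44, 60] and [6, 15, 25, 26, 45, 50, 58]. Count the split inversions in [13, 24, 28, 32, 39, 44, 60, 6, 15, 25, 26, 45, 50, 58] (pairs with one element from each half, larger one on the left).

Count, for every r in R, how many entries of L exceed r:
r = 6: 13, 24, 28, 32, 39, 44, 60 → 7
r = 15: 24, 28, 32, 39, 44, 60 → 6
r = 25: 28, 32, 39, 44, 60 → 5
r = 26: 28, 32, 39, 44, 60 → 5
r = 45: 60 → 1
r = 50: 60 → 1
r = 58: 60 → 1
Cross-inversions: 7 + 6 + 5 + 5 + 1 + 1 + 1 = 26

26 cross-inversions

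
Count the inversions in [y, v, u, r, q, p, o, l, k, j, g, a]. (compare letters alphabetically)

For each element, count later entries that are smaller:
y → v, u, r, q, p, o, l, k, j, g, a → 11
v → u, r, q, p, o, l, k, j, g, a → 10
u → r, q, p, o, l, k, j, g, a → 9
r → q, p, o, l, k, j, g, a → 8
q → p, o, l, k, j, g, a → 7
p → o, l, k, j, g, a → 6
o → l, k, j, g, a → 5
l → k, j, g, a → 4
k → j, g, a → 3
j → g, a → 2
g → a → 1
a → none → 0
Sum: 11 + 10 + 9 + 8 + 7 + 6 + 5 + 4 + 3 + 2 + 1 + 0 = 66

66 out-of-order pairs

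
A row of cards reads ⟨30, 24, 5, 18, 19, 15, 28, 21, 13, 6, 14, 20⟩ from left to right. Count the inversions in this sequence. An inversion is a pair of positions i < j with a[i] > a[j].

There are 41 out-of-order pairs.

For each element, count later entries that are smaller:
30: 11
24: 9
5: 0
18: 4
19: 4
15: 3
28: 5
21: 4
13: 1
6: 0
14: 0
20: 0
Sum: 11 + 9 + 0 + 4 + 4 + 3 + 5 + 4 + 1 + 0 + 0 + 0 = 41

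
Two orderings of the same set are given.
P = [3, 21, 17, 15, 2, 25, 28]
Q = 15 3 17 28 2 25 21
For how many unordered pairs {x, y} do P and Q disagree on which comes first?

9

Assign each item its position (1..7) in the first ordering, then rewrite the second ordering as that position sequence:
positions: 3→1, 21→2, 17→3, 15→4, 2→5, 25→6, 28→7
second ordering as positions: [4, 1, 3, 7, 5, 6, 2]
Discordant pairs = inversions in this position sequence.
4: 1, 3, 2 → 3
1: 0
3: 2 → 1
7: 5, 6, 2 → 3
5: 2 → 1
6: 2 → 1
2: 0
Total: 3 + 0 + 1 + 3 + 1 + 1 + 0 = 9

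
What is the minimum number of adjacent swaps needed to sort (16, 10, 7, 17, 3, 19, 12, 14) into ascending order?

The minimum number of adjacent swaps to sort an array equals its inversion count, since every such swap removes exactly one inversion.
Count inversions — for each element, later elements that are smaller:
16: 10, 7, 3, 12, 14 → 5
10: 7, 3 → 2
7: 3 → 1
17: 3, 12, 14 → 3
3: none → 0
19: 12, 14 → 2
12: none → 0
14: none → 0
Total inversions: 5 + 2 + 1 + 3 + 0 + 2 + 0 + 0 = 13

13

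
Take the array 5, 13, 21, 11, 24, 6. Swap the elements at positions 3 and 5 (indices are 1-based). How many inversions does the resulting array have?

7

Positions 3 and 5 hold 21 and 24; after swapping, the array is [5, 13, 24, 11, 21, 6].
For each element, count later entries that are smaller:
5 → none → 0
13 → 11, 6 → 2
24 → 11, 21, 6 → 3
11 → 6 → 1
21 → 6 → 1
6 → none → 0
Sum: 0 + 2 + 3 + 1 + 1 + 0 = 7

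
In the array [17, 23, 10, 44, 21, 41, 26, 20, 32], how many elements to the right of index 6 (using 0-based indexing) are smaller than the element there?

1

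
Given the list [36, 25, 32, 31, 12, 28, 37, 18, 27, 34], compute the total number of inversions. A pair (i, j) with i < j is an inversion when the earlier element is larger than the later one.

24

Count, for each position, how many later elements it exceeds:
36: 8
25: 2
32: 5
31: 4
12: 0
28: 2
37: 3
18: 0
27: 0
34: 0
Sum: 8 + 2 + 5 + 4 + 0 + 2 + 3 + 0 + 0 + 0 = 24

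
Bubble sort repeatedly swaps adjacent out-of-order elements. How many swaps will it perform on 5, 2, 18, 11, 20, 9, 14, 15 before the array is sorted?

9 adjacent swaps

Each adjacent swap fixes exactly one inversion, so the minimum swap count equals the number of inversions.
Count inversions — for each element, later elements that are smaller:
5: 2 → 1
2: none → 0
18: 11, 9, 14, 15 → 4
11: 9 → 1
20: 9, 14, 15 → 3
9: none → 0
14: none → 0
15: none → 0
Total inversions: 1 + 0 + 4 + 1 + 3 + 0 + 0 + 0 = 9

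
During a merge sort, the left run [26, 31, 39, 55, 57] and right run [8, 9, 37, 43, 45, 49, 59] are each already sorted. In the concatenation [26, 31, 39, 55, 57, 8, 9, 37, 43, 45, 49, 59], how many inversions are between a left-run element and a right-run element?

Cross-inversions: 19

For each element r of the right run, count left-run elements greater than r:
r = 8: 26, 31, 39, 55, 57 → 5
r = 9: 26, 31, 39, 55, 57 → 5
r = 37: 39, 55, 57 → 3
r = 43: 55, 57 → 2
r = 45: 55, 57 → 2
r = 49: 55, 57 → 2
r = 59: none → 0
Cross-inversions: 5 + 5 + 3 + 2 + 2 + 2 + 0 = 19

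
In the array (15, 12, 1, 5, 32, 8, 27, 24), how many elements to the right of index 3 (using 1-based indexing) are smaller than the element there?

0 such elements

The element at index 3 is 1.
Elements after it: 5, 32, 8, 27, 24
None of them are smaller than 1.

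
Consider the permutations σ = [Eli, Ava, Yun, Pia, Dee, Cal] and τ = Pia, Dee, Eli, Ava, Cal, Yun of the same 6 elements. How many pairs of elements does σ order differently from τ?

There are 7 discordant pairs.

Assign each item its position (1..6) in the first ordering, then rewrite the second ordering as that position sequence:
positions: Eli→1, Ava→2, Yun→3, Pia→4, Dee→5, Cal→6
second ordering as positions: [4, 5, 1, 2, 6, 3]
Discordant pairs = inversions in this position sequence.
4: 1, 2, 3 → 3
5: 1, 2, 3 → 3
1: 0
2: 0
6: 3 → 1
3: 0
Total: 3 + 3 + 0 + 0 + 1 + 0 = 7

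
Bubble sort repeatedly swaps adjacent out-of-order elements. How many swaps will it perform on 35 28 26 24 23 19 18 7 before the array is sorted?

28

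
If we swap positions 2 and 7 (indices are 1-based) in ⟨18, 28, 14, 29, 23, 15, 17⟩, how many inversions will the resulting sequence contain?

9

Positions 2 and 7 hold 28 and 17; after swapping, the array is [18, 17, 14, 29, 23, 15, 28].
Element-by-element contributions:
18: 3
17: 2
14: 0
29: 3
23: 1
15: 0
28: 0
Sum: 3 + 2 + 0 + 3 + 1 + 0 + 0 = 9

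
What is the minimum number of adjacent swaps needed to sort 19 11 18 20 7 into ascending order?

Swaps: 6

Each adjacent swap fixes exactly one inversion, so the minimum swap count equals the number of inversions.
Count inversions — for each element, later elements that are smaller:
19: 11, 18, 7 → 3
11: 7 → 1
18: 7 → 1
20: 7 → 1
7: none → 0
Total inversions: 3 + 1 + 1 + 1 + 0 = 6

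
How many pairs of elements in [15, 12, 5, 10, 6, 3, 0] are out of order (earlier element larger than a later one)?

19 out-of-order pairs

Element-by-element contributions:
15: 6
12: 5
5: 2
10: 3
6: 2
3: 1
0: 0
Sum: 6 + 5 + 2 + 3 + 2 + 1 + 0 = 19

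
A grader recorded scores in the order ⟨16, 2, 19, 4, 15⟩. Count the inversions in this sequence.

Inversion pairs (indices are 1-based):
(1,2): 16 > 2
(1,4): 16 > 4
(1,5): 16 > 15
(3,4): 19 > 4
(3,5): 19 > 15
That's 5 pairs.

5 inversions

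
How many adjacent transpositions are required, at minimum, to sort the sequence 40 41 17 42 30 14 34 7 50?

Each adjacent swap fixes exactly one inversion, so the minimum swap count equals the number of inversions.
Count inversions — for each element, later elements that are smaller:
40: 17, 30, 14, 34, 7 → 5
41: 17, 30, 14, 34, 7 → 5
17: 14, 7 → 2
42: 30, 14, 34, 7 → 4
30: 14, 7 → 2
14: 7 → 1
34: 7 → 1
7: none → 0
50: none → 0
Total inversions: 5 + 5 + 2 + 4 + 2 + 1 + 1 + 0 + 0 = 20

20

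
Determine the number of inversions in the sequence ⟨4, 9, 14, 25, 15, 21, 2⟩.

8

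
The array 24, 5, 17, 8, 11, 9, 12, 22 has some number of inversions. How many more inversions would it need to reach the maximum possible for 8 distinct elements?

Maximum inversions for 8 distinct elements is C(8, 2) = 8·7/2 = 28.
Current inversions — for each element, count later smaller elements:
24: 7
5: 0
17: 4
8: 0
11: 1
9: 0
12: 0
22: 0
Current total: 7 + 0 + 4 + 0 + 1 + 0 + 0 + 0 = 12
Shortfall: 28 − 12 = 16

16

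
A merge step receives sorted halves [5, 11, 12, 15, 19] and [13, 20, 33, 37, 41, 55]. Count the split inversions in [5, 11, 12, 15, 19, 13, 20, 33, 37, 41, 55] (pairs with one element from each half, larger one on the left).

There are 2 split inversions.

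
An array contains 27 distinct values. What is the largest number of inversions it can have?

The maximum occurs when the array is in strictly decreasing order: every one of the C(27, 2) pairs is inverted.
C(27, 2) = 27·26/2 = 351

351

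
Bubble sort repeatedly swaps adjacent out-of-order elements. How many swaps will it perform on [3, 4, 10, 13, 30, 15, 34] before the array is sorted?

1

Each adjacent swap fixes exactly one inversion, so the minimum swap count equals the number of inversions.
Count inversions — for each element, later elements that are smaller:
3: none → 0
4: none → 0
10: none → 0
13: none → 0
30: 15 → 1
15: none → 0
34: none → 0
Total inversions: 0 + 0 + 0 + 0 + 1 + 0 + 0 = 1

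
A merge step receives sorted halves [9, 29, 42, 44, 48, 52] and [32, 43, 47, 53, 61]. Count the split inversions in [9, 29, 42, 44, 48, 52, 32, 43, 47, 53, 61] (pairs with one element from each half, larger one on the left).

9

Take each right-half value and tally the left-half values above it:
r = 32: 42, 44, 48, 52 → 4
r = 43: 44, 48, 52 → 3
r = 47: 48, 52 → 2
r = 53: none → 0
r = 61: none → 0
Cross-inversions: 4 + 3 + 2 + 0 + 0 = 9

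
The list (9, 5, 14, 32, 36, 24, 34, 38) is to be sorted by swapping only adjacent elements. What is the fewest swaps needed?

4 swaps

The minimum number of adjacent swaps to sort an array equals its inversion count, since every such swap removes exactly one inversion.
Count inversions — for each element, later elements that are smaller:
9: 5 → 1
5: none → 0
14: none → 0
32: 24 → 1
36: 24, 34 → 2
24: none → 0
34: none → 0
38: none → 0
Total inversions: 1 + 0 + 0 + 1 + 2 + 0 + 0 + 0 = 4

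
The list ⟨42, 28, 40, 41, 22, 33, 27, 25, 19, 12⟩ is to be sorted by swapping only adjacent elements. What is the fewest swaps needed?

38 swaps

Minimum adjacent swaps = number of inversions (each swap of adjacent out-of-order elements removes one inversion and no swap can remove more).
Count inversions — for each element, later elements that are smaller:
42: 28, 40, 41, 22, 33, 27, 25, 19, 12 → 9
28: 22, 27, 25, 19, 12 → 5
40: 22, 33, 27, 25, 19, 12 → 6
41: 22, 33, 27, 25, 19, 12 → 6
22: 19, 12 → 2
33: 27, 25, 19, 12 → 4
27: 25, 19, 12 → 3
25: 19, 12 → 2
19: 12 → 1
12: none → 0
Total inversions: 9 + 5 + 6 + 6 + 2 + 4 + 3 + 2 + 1 + 0 = 38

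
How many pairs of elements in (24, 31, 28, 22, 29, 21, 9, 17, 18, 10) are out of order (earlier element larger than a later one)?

Sweep left to right; for each value list the smaller values that follow it:
24: 6
31: 8
28: 6
22: 5
29: 5
21: 4
9: 0
17: 1
18: 1
10: 0
Sum: 6 + 8 + 6 + 5 + 5 + 4 + 0 + 1 + 1 + 0 = 36

36 inversions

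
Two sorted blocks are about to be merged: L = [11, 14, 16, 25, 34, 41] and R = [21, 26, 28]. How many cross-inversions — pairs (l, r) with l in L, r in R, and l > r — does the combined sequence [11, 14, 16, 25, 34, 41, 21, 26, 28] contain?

7 cross-inversions

Count, for every r in R, how many entries of L exceed r:
r = 21: 25, 34, 41 → 3
r = 26: 34, 41 → 2
r = 28: 34, 41 → 2
Cross-inversions: 3 + 2 + 2 = 7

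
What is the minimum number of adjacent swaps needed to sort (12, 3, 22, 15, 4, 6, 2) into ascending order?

14

Each adjacent swap fixes exactly one inversion, so the minimum swap count equals the number of inversions.
Count inversions — for each element, later elements that are smaller:
12: 3, 4, 6, 2 → 4
3: 2 → 1
22: 15, 4, 6, 2 → 4
15: 4, 6, 2 → 3
4: 2 → 1
6: 2 → 1
2: none → 0
Total inversions: 4 + 1 + 4 + 3 + 1 + 1 + 0 = 14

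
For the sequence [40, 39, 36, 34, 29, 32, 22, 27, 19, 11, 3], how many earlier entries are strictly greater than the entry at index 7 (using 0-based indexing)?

6 such elements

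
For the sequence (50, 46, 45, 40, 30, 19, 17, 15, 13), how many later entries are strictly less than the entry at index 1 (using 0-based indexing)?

7 such elements

The element at index 1 is 46.
Elements after it: 45, 40, 30, 19, 17, 15, 13
Those smaller than 46: 45, 40, 30, 19, 17, 15, 13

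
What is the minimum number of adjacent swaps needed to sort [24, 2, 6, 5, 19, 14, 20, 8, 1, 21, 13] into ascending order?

The minimum number of adjacent swaps to sort an array equals its inversion count, since every such swap removes exactly one inversion.
Count inversions — for each element, later elements that are smaller:
24: 2, 6, 5, 19, 14, 20, 8, 1, 21, 13 → 10
2: 1 → 1
6: 5, 1 → 2
5: 1 → 1
19: 14, 8, 1, 13 → 4
14: 8, 1, 13 → 3
20: 8, 1, 13 → 3
8: 1 → 1
1: none → 0
21: 13 → 1
13: none → 0
Total inversions: 10 + 1 + 2 + 1 + 4 + 3 + 3 + 1 + 0 + 1 + 0 = 26

Swaps: 26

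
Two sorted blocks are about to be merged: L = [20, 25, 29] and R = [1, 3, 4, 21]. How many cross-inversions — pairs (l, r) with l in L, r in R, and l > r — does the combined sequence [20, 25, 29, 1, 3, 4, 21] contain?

11

Take each right-half value and tally the left-half values above it:
r = 1: 20, 25, 29 → 3
r = 3: 20, 25, 29 → 3
r = 4: 20, 25, 29 → 3
r = 21: 25, 29 → 2
Cross-inversions: 3 + 3 + 3 + 2 = 11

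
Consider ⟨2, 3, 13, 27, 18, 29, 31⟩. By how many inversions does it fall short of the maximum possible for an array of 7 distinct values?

20 inversions short

Maximum inversions for 7 distinct elements is C(7, 2) = 7·6/2 = 21.
Current inversions — for each element, count later smaller elements:
2: 0
3: 0
13: 0
27: 1
18: 0
29: 0
31: 0
Current total: 0 + 0 + 0 + 1 + 0 + 0 + 0 = 1
Shortfall: 21 − 1 = 20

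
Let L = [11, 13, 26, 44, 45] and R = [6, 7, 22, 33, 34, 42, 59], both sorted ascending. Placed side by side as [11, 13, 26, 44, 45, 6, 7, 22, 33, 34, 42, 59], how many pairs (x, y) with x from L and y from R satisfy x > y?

Take each right-half value and tally the left-half values above it:
r = 6: 11, 13, 26, 44, 45 → 5
r = 7: 11, 13, 26, 44, 45 → 5
r = 22: 26, 44, 45 → 3
r = 33: 44, 45 → 2
r = 34: 44, 45 → 2
r = 42: 44, 45 → 2
r = 59: none → 0
Cross-inversions: 5 + 5 + 3 + 2 + 2 + 2 + 0 = 19

Cross-inversions: 19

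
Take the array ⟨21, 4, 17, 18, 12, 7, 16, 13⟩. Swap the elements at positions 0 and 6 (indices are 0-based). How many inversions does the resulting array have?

12 inversions

Positions 0 and 6 hold 21 and 16; after swapping, the array is [16, 4, 17, 18, 12, 7, 21, 13].
Element-by-element contributions:
16 → 4, 12, 7, 13 → 4
4 → none → 0
17 → 12, 7, 13 → 3
18 → 12, 7, 13 → 3
12 → 7 → 1
7 → none → 0
21 → 13 → 1
13 → none → 0
Sum: 4 + 0 + 3 + 3 + 1 + 0 + 1 + 0 = 12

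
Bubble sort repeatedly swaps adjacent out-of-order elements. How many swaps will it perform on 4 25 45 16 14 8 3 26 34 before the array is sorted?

The minimum number of adjacent swaps to sort an array equals its inversion count, since every such swap removes exactly one inversion.
Count inversions — for each element, later elements that are smaller:
4: 3 → 1
25: 16, 14, 8, 3 → 4
45: 16, 14, 8, 3, 26, 34 → 6
16: 14, 8, 3 → 3
14: 8, 3 → 2
8: 3 → 1
3: none → 0
26: none → 0
34: none → 0
Total inversions: 1 + 4 + 6 + 3 + 2 + 1 + 0 + 0 + 0 = 17

17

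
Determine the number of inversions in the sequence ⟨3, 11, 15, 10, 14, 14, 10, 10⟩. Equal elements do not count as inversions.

Count, for each position, how many later elements it exceeds:
3 → none → 0
11 → 10, 10, 10 → 3
15 → 10, 14, 14, 10, 10 → 5
10 → none → 0
14 → 10, 10 → 2
14 → 10, 10 → 2
10 → none → 0
10 → none → 0
Sum: 0 + 3 + 5 + 0 + 2 + 2 + 0 + 0 = 12

There are 12 inversions.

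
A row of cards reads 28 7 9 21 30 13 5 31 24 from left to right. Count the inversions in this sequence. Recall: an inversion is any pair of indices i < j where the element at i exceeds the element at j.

15 inversions

Element-by-element contributions:
28: 6
7: 1
9: 1
21: 2
30: 3
13: 1
5: 0
31: 1
24: 0
Sum: 6 + 1 + 1 + 2 + 3 + 1 + 0 + 1 + 0 = 15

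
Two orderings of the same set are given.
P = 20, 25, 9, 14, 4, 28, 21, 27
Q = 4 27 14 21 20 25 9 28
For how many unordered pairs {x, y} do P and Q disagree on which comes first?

Assign each item its position (1..8) in the first ordering, then rewrite the second ordering as that position sequence:
positions: 20→1, 25→2, 9→3, 14→4, 4→5, 28→6, 21→7, 27→8
second ordering as positions: [5, 8, 4, 7, 1, 2, 3, 6]
Discordant pairs = inversions in this position sequence.
5: 4, 1, 2, 3 → 4
8: 4, 7, 1, 2, 3, 6 → 6
4: 1, 2, 3 → 3
7: 1, 2, 3, 6 → 4
1: 0
2: 0
3: 0
6: 0
Total: 4 + 6 + 3 + 4 + 0 + 0 + 0 + 0 = 17

17 disagreeing pairs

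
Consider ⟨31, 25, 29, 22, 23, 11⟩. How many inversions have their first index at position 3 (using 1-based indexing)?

The element at index 3 is 29.
Elements after it: 22, 23, 11
Those smaller than 29: 22, 23, 11

3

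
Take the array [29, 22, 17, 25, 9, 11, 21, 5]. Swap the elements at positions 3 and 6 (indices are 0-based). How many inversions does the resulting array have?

There are 21 inversions.

Positions 3 and 6 hold 25 and 21; after swapping, the array is [29, 22, 17, 21, 9, 11, 25, 5].
Element-by-element contributions:
29: 7
22: 5
17: 3
21: 3
9: 1
11: 1
25: 1
5: 0
Sum: 7 + 5 + 3 + 3 + 1 + 1 + 1 + 0 = 21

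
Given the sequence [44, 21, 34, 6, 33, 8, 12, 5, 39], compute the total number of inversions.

23 inversions

Count, for each position, how many later elements it exceeds:
44: 8
21: 4
34: 5
6: 1
33: 3
8: 1
12: 1
5: 0
39: 0
Sum: 8 + 4 + 5 + 1 + 3 + 1 + 1 + 0 + 0 = 23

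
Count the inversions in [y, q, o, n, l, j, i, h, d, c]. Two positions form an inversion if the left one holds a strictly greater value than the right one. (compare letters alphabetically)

Sweep left to right; for each value list the smaller values that follow it:
y → q, o, n, l, j, i, h, d, c → 9
q → o, n, l, j, i, h, d, c → 8
o → n, l, j, i, h, d, c → 7
n → l, j, i, h, d, c → 6
l → j, i, h, d, c → 5
j → i, h, d, c → 4
i → h, d, c → 3
h → d, c → 2
d → c → 1
c → none → 0
Sum: 9 + 8 + 7 + 6 + 5 + 4 + 3 + 2 + 1 + 0 = 45

45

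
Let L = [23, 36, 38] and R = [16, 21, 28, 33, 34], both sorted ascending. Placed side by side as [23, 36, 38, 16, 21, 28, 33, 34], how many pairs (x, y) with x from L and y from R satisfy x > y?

Count, for every r in R, how many entries of L exceed r:
r = 16: 23, 36, 38 → 3
r = 21: 23, 36, 38 → 3
r = 28: 36, 38 → 2
r = 33: 36, 38 → 2
r = 34: 36, 38 → 2
Cross-inversions: 3 + 3 + 2 + 2 + 2 = 12

12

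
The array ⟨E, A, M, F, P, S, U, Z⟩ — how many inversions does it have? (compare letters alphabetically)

2 inversions

For each element, count later entries that are smaller:
E → A → 1
A → none → 0
M → F → 1
F → none → 0
P → none → 0
S → none → 0
U → none → 0
Z → none → 0
Sum: 1 + 0 + 1 + 0 + 0 + 0 + 0 + 0 = 2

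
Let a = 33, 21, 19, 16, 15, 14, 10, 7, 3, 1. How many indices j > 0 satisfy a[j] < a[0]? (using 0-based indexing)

The element at index 0 is 33.
Elements after it: 21, 19, 16, 15, 14, 10, 7, 3, 1
Those smaller than 33: 21, 19, 16, 15, 14, 10, 7, 3, 1

9 such elements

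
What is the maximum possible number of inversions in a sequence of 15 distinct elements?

105 inversions

A reversed (strictly descending) arrangement makes every pair an inversion, giving C(15, 2) inversions.
C(15, 2) = 15·14/2 = 105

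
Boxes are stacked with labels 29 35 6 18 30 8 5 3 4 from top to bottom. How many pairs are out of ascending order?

29

Sweep left to right; for each value list the smaller values that follow it:
29 → 6, 18, 8, 5, 3, 4 → 6
35 → 6, 18, 30, 8, 5, 3, 4 → 7
6 → 5, 3, 4 → 3
18 → 8, 5, 3, 4 → 4
30 → 8, 5, 3, 4 → 4
8 → 5, 3, 4 → 3
5 → 3, 4 → 2
3 → none → 0
4 → none → 0
Sum: 6 + 7 + 3 + 4 + 4 + 3 + 2 + 0 + 0 = 29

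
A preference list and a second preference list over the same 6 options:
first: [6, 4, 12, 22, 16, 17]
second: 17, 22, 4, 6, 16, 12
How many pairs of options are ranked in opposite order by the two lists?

Pairs: 10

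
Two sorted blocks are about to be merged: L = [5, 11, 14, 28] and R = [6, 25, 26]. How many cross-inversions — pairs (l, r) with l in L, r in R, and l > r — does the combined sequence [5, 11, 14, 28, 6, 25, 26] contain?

Count, for every r in R, how many entries of L exceed r:
r = 6: 11, 14, 28 → 3
r = 25: 28 → 1
r = 26: 28 → 1
Cross-inversions: 3 + 1 + 1 = 5

5 cross-inversions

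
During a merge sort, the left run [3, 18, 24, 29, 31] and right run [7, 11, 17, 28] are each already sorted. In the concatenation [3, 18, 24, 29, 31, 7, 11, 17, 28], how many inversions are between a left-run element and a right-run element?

There are 14 split inversions.

Take each right-half value and tally the left-half values above it:
r = 7: 18, 24, 29, 31 → 4
r = 11: 18, 24, 29, 31 → 4
r = 17: 18, 24, 29, 31 → 4
r = 28: 29, 31 → 2
Cross-inversions: 4 + 4 + 4 + 2 = 14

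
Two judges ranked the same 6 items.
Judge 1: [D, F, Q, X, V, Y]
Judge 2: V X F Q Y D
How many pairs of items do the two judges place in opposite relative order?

10

Assign each item its position (1..6) in the first ordering, then rewrite the second ordering as that position sequence:
positions: D→1, F→2, Q→3, X→4, V→5, Y→6
second ordering as positions: [5, 4, 2, 3, 6, 1]
Discordant pairs = inversions in this position sequence.
5: 4, 2, 3, 1 → 4
4: 2, 3, 1 → 3
2: 1 → 1
3: 1 → 1
6: 1 → 1
1: 0
Total: 4 + 3 + 1 + 1 + 1 + 0 = 10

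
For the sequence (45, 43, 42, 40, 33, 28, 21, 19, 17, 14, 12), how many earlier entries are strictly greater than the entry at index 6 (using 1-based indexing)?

5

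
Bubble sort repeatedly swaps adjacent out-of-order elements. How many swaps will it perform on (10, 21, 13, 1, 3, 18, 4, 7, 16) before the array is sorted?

18

Each adjacent swap fixes exactly one inversion, so the minimum swap count equals the number of inversions.
Count inversions — for each element, later elements that are smaller:
10: 1, 3, 4, 7 → 4
21: 13, 1, 3, 18, 4, 7, 16 → 7
13: 1, 3, 4, 7 → 4
1: none → 0
3: none → 0
18: 4, 7, 16 → 3
4: none → 0
7: none → 0
16: none → 0
Total inversions: 4 + 7 + 4 + 0 + 0 + 3 + 0 + 0 + 0 = 18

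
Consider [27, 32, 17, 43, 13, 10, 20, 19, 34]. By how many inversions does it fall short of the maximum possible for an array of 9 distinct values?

17

Maximum inversions for 9 distinct elements is C(9, 2) = 9·8/2 = 36.
Current inversions — for each element, count later smaller elements:
27: 5
32: 5
17: 2
43: 5
13: 1
10: 0
20: 1
19: 0
34: 0
Current total: 5 + 5 + 2 + 5 + 1 + 0 + 1 + 0 + 0 = 19
Shortfall: 36 − 19 = 17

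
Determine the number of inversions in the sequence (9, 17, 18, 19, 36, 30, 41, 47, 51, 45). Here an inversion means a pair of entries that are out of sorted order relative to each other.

Count, for each position, how many later elements it exceeds:
9: 0
17: 0
18: 0
19: 0
36: 1
30: 0
41: 0
47: 1
51: 1
45: 0
Sum: 0 + 0 + 0 + 0 + 1 + 0 + 0 + 1 + 1 + 0 = 3

3 inversions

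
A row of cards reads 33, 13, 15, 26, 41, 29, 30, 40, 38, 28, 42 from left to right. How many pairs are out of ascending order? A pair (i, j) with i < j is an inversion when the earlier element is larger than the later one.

For each element, count later entries that are smaller:
33 → 13, 15, 26, 29, 30, 28 → 6
13 → none → 0
15 → none → 0
26 → none → 0
41 → 29, 30, 40, 38, 28 → 5
29 → 28 → 1
30 → 28 → 1
40 → 38, 28 → 2
38 → 28 → 1
28 → none → 0
42 → none → 0
Sum: 6 + 0 + 0 + 0 + 5 + 1 + 1 + 2 + 1 + 0 + 0 = 16

16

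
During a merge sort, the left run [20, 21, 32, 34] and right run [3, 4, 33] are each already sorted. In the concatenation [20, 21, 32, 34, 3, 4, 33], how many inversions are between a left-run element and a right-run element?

Count, for every r in R, how many entries of L exceed r:
r = 3: 20, 21, 32, 34 → 4
r = 4: 20, 21, 32, 34 → 4
r = 33: 34 → 1
Cross-inversions: 4 + 4 + 1 = 9

9 cross-inversions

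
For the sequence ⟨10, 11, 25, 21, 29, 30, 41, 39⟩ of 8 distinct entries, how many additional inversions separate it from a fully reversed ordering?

Maximum inversions for 8 distinct elements is C(8, 2) = 8·7/2 = 28.
Current inversions — for each element, count later smaller elements:
10: 0
11: 0
25: 1
21: 0
29: 0
30: 0
41: 1
39: 0
Current total: 0 + 0 + 1 + 0 + 0 + 0 + 1 + 0 = 2
Shortfall: 28 − 2 = 26

26 inversions short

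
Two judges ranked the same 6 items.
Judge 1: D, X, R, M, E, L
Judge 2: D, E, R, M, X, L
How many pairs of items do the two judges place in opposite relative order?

Discordant pairs: 5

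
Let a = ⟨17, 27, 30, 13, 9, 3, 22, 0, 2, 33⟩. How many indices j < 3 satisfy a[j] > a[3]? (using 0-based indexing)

3 such elements

The element at index 3 is 13.
Elements before it: 17, 27, 30
Those larger than 13: 17, 27, 30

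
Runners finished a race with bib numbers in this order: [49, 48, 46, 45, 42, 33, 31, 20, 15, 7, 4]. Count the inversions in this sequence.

Count, for each position, how many later elements it exceeds:
49 → 48, 46, 45, 42, 33, 31, 20, 15, 7, 4 → 10
48 → 46, 45, 42, 33, 31, 20, 15, 7, 4 → 9
46 → 45, 42, 33, 31, 20, 15, 7, 4 → 8
45 → 42, 33, 31, 20, 15, 7, 4 → 7
42 → 33, 31, 20, 15, 7, 4 → 6
33 → 31, 20, 15, 7, 4 → 5
31 → 20, 15, 7, 4 → 4
20 → 15, 7, 4 → 3
15 → 7, 4 → 2
7 → 4 → 1
4 → none → 0
Sum: 10 + 9 + 8 + 7 + 6 + 5 + 4 + 3 + 2 + 1 + 0 = 55

55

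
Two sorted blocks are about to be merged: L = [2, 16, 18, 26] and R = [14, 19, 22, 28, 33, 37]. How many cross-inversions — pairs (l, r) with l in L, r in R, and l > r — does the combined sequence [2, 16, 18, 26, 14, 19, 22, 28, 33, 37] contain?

Count, for every r in R, how many entries of L exceed r:
r = 14: 16, 18, 26 → 3
r = 19: 26 → 1
r = 22: 26 → 1
r = 28: none → 0
r = 33: none → 0
r = 37: none → 0
Cross-inversions: 3 + 1 + 1 + 0 + 0 + 0 = 5

5 cross-inversions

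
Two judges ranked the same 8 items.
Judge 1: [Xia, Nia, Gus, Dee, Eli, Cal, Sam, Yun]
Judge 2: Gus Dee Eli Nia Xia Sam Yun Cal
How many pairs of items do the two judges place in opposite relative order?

9 discordant pairs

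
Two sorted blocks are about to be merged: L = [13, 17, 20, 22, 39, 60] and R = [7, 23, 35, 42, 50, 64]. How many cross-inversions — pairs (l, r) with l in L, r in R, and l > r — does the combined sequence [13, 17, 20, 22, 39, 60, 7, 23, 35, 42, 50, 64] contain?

12

For each element r of the right run, count left-run elements greater than r:
r = 7: 13, 17, 20, 22, 39, 60 → 6
r = 23: 39, 60 → 2
r = 35: 39, 60 → 2
r = 42: 60 → 1
r = 50: 60 → 1
r = 64: none → 0
Cross-inversions: 6 + 2 + 2 + 1 + 1 + 0 = 12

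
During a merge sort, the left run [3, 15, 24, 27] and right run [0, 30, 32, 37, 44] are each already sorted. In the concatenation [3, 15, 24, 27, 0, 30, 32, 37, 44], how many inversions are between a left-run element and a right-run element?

4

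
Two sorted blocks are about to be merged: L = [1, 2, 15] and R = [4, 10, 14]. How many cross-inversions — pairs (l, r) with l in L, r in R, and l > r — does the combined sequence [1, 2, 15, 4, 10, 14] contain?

There are 3 split inversions.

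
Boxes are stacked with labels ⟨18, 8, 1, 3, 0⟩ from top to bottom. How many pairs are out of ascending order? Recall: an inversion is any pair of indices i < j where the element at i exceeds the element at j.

9

For each element, count later entries that are smaller:
18: 4
8: 3
1: 1
3: 1
0: 0
Sum: 4 + 3 + 1 + 1 + 0 = 9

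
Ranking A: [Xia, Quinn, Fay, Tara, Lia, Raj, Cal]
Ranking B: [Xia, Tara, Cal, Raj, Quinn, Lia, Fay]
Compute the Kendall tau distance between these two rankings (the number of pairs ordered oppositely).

10 discordant pairs

Assign each item its position (1..7) in the first ordering, then rewrite the second ordering as that position sequence:
positions: Xia→1, Quinn→2, Fay→3, Tara→4, Lia→5, Raj→6, Cal→7
second ordering as positions: [1, 4, 7, 6, 2, 5, 3]
Discordant pairs = inversions in this position sequence.
1: 0
4: 2, 3 → 2
7: 6, 2, 5, 3 → 4
6: 2, 5, 3 → 3
2: 0
5: 3 → 1
3: 0
Total: 0 + 2 + 4 + 3 + 0 + 1 + 0 = 10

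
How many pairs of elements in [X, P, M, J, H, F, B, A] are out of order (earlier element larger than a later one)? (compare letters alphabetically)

There are 28 inversions.

Count, for each position, how many later elements it exceeds:
X → P, M, J, H, F, B, A → 7
P → M, J, H, F, B, A → 6
M → J, H, F, B, A → 5
J → H, F, B, A → 4
H → F, B, A → 3
F → B, A → 2
B → A → 1
A → none → 0
Sum: 7 + 6 + 5 + 4 + 3 + 2 + 1 + 0 = 28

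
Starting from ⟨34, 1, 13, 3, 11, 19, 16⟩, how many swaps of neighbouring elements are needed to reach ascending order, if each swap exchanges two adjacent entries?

The minimum number of adjacent swaps to sort an array equals its inversion count, since every such swap removes exactly one inversion.
Count inversions — for each element, later elements that are smaller:
34: 1, 13, 3, 11, 19, 16 → 6
1: none → 0
13: 3, 11 → 2
3: none → 0
11: none → 0
19: 16 → 1
16: none → 0
Total inversions: 6 + 0 + 2 + 0 + 0 + 1 + 0 = 9

9 adjacent swaps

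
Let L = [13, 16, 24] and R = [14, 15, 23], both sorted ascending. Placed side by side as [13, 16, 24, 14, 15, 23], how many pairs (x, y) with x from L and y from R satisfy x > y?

5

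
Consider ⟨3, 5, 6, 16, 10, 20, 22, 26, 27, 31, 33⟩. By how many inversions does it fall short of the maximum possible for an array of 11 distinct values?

Maximum inversions for 11 distinct elements is C(11, 2) = 11·10/2 = 55.
Current inversions — for each element, count later smaller elements:
3: 0
5: 0
6: 0
16: 1
10: 0
20: 0
22: 0
26: 0
27: 0
31: 0
33: 0
Current total: 0 + 0 + 0 + 1 + 0 + 0 + 0 + 0 + 0 + 0 + 0 = 1
Shortfall: 55 − 1 = 54

54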